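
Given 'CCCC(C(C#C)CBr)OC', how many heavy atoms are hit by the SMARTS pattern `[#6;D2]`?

The query [#6;D2] means: any carbon bonded to exactly two heavy atoms.
Check the 11 heavy atoms by environment: 4× C (D2) → match; 2× C (D3) → no; 3× C (D1) → no; 1× Br (D1) → no; 1× O (D2) → no.
That gives 4 matching atoms.

4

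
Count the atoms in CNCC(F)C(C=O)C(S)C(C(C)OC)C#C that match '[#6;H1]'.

The query [#6;H1] means: any carbon bearing exactly one hydrogen.
Check the 17 heavy atoms by environment: 3× C (H3) → no; 7× C (H1) → match; 1× C (H2) → no; 2× O (H0) → no; 1× N (H1) → no; 1× F (H0) → no; 1× S (H1) → no; 1× C (H0) → no.
That gives 7 matching atoms.

7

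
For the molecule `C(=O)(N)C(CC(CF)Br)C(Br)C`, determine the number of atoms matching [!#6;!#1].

The query [!#6;!#1] means: not carbon and not hydrogen — any heteroatom.
Check the 12 heavy atoms by environment: 7× C → no; 2× Br → match; 1× F → match; 1× O → match; 1× N → match.
Summing the matching environments: 2 + 1 + 1 + 1 = 5 matching atoms.

5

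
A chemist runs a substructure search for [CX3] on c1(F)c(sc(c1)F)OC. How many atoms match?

The query [CX3] means: C with X3: aliphatic carbon with exactly 3 total connections.
Check the 9 heavy atoms by environment: 1× s (aromatic, X2) → no; 4× c (aromatic, X3) → no; 2× F (X1) → no; 1× O (X2) → no; 1× C (X4) → no.
No environment satisfies the query, so 0 matching atoms.

0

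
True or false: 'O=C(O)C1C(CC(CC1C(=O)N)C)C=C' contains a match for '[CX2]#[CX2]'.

False

The pattern [CX2]#[CX2] describes a carbon-carbon triple bond — an alkyne.
The closest candidate here is a vinyl group (-CH=CH2), but the C=C is a double bond; both carbons are CX3, not CX2. No other fragment satisfies the full query, so there is no match.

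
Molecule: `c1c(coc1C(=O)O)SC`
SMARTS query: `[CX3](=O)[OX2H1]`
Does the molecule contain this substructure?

Yes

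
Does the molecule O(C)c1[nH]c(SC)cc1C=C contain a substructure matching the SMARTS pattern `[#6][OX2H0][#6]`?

Yes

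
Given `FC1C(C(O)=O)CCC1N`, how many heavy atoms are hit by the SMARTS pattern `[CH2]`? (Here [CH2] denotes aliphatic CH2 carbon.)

2

The query [CH2] means: aliphatic carbon with exactly two hydrogens.
Check the 10 heavy atoms by environment: 3× C (H1) → no; 2× C (H2) → match; 1× C (H0) → no; 1× O (H0) → no; 1× O (H1) → no; 1× N (H2) → no; 1× F (H0) → no.
That gives 2 matching atoms.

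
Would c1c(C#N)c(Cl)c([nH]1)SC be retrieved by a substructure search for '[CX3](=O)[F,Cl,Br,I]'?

No

The pattern [CX3](=O)[F,Cl,Br,I] describes a carbonyl carbon bonded to a halogen — an acyl halide.
The closest candidate here is a chloro substituent, but the Cl is not on a carbonyl carbon. No other fragment satisfies the full query, so there is no match.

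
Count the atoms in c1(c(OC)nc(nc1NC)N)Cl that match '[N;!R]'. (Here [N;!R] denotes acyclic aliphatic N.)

2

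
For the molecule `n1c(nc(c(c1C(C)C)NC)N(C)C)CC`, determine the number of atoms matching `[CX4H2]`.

The query [CX4H2] means: sp3 carbon (X4) with exactly two hydrogens.
Check the 16 heavy atoms by environment: 2× n (aromatic, H0, X2) → no; 4× c (aromatic, H0, X3) → no; 1× C (H1, X4) → no; 6× C (H3, X4) → no; 1× N (H1, X3) → no; 1× N (H0, X3) → no; 1× C (H2, X4) → match.
That gives 1 matching atom.

1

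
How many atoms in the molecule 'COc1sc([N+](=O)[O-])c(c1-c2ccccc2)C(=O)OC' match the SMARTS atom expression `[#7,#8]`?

The query [#7,#8] means: nitrogen or oxygen (comma = OR).
Check the 20 heavy atoms by environment: 1× s (aromatic) → no; 10× c (aromatic) → no; 4× O → match; 3× C → no; 1× N (charge +1) → match; 1× O (charge -1) → match.
Summing the matching environments: 4 + 1 + 1 = 6 matching atoms.

6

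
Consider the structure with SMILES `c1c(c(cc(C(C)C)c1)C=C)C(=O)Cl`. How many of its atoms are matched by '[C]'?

The query [C] means: uppercase C matches aliphatic (non-aromatic) carbon only.
Check the 14 heavy atoms by environment: 6× c (aromatic) → no; 6× C → match; 1× O → no; 1× Cl → no.
That gives 6 matching atoms.

6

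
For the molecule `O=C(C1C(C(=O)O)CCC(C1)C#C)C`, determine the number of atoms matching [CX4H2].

3

Check the 14 heavy atoms by environment: 3× C (H1, X4) → no; 3× C (H2, X4) → match; 1× C (H0, X2) → no; 1× C (H1, X2) → no; 2× C (H0, X3) → no; 2× O (H0, X1) → no; 1× C (H3, X4) → no; 1× O (H1, X2) → no.
That gives 3 matching atoms.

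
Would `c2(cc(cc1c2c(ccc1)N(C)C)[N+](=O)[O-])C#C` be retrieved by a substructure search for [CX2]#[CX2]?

Yes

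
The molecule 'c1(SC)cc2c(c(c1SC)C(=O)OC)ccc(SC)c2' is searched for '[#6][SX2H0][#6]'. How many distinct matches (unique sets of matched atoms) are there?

3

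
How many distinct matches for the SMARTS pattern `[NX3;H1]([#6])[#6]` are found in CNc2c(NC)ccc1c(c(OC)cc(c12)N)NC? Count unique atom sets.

3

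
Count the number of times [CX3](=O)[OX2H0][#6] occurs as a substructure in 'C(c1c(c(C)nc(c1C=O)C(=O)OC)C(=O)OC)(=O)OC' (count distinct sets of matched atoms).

3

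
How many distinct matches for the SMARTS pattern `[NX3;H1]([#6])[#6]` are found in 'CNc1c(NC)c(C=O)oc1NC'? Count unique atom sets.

[NX3;H1]([#6])[#6] is the SMARTS for a secondary amine: a trivalent nitrogen with one H, bonded to two carbons.
The molecule carries 3 separate instances of an N-methylamino group (-NHCH3) meeting every constraint; each maps to a distinct set of atoms, giving 3 matches.

3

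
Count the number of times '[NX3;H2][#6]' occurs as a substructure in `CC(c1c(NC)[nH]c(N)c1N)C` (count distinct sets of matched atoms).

2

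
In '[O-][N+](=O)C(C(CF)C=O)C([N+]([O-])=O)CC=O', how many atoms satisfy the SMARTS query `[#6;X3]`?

Check the 16 heavy atoms by environment: 5× C (X4) → no; 2× N (charge +1, X3) → no; 2× O (charge -1, X1) → no; 4× O (X1) → no; 1× F (X1) → no; 2× C (X3) → match.
That gives 2 matching atoms.

2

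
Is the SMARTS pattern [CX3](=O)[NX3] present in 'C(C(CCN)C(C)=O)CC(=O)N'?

The pattern [CX3](=O)[NX3] describes a carbonyl carbon bonded to a trivalent nitrogen — an amide.
The molecule carries a primary amide (-C(=O)NH2), whose atoms satisfy every constraint of the query, so the pattern matches.

Yes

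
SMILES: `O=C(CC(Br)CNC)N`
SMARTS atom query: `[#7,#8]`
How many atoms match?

The query [#7,#8] means: nitrogen or oxygen (comma = OR).
Check the 9 heavy atoms by environment: 5× C → no; 1× Br → no; 2× N → match; 1× O → match.
Summing the matching environments: 2 + 1 = 3 matching atoms.

3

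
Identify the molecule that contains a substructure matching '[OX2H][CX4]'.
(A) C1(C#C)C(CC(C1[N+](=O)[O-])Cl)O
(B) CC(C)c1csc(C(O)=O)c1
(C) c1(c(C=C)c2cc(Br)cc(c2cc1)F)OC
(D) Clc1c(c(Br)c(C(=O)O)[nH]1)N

[OX2H][CX4] describes a hydroxyl oxygen bound to an sp3 (X4) carbon (an aliphatic alcohol).
(A) contains a hydroxyl group (-OH), which satisfies every atom and bond constraint.
(B) has a carboxylic acid group (-C(=O)OH) but the -OH is on a CX3 carbonyl carbon, not a CX4 carbon.
(C) has a methoxy ether (-OCH3) but the oxygen has H0 (ether), not H1.
(D) has a carboxylic acid group (-C(=O)OH) but the -OH is on a CX3 carbonyl carbon, not a CX4 carbon.
So the answer is (A).

A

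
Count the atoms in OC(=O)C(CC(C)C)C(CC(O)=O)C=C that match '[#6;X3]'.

The query [#6;X3] means: any carbon (aromatic or not) with three total connections.
Check the 15 heavy atoms by environment: 7× C (X4) → no; 4× C (X3) → match; 2× O (X1) → no; 2× O (X2) → no.
That gives 4 matching atoms.

4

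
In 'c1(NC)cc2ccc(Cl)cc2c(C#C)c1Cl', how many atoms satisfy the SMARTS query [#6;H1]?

The query [#6;H1] means: any carbon bearing exactly one hydrogen.
Check the 16 heavy atoms by environment: 6× c (aromatic, H0) → no; 4× c (aromatic, H1) → match; 1× N (H1) → no; 1× C (H3) → no; 2× Cl (H0) → no; 1× C (H0) → no; 1× C (H1) → match.
Summing the matching environments: 4 + 1 = 5 matching atoms.

5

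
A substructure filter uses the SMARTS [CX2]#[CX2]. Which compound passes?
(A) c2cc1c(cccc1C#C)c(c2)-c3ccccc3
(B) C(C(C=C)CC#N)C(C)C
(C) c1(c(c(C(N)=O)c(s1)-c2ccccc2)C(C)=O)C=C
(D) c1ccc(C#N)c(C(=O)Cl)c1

[CX2]#[CX2] describes a carbon-carbon triple bond (an alkyne).
(A) contains an ethynyl group (-C#CH), which satisfies every atom and bond constraint.
(B) has a vinyl group (-CH=CH2) but the C=C is a double bond; both carbons are CX3, not CX2.
(C) has a vinyl group (-CH=CH2) but the C=C is a double bond; both carbons are CX3, not CX2.
(D) has a nitrile (-C#N) but the triple bond is C#N, not C#C.
So the answer is (A).

A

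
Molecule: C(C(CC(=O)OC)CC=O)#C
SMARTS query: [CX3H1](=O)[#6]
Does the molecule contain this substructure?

The pattern [CX3H1](=O)[#6] describes an sp2 carbon with one H, double-bonded to O and single-bonded to carbon — an aldehyde.
The molecule carries an aldehyde (-CHO), whose atoms satisfy every constraint of the query, so the pattern matches.

Yes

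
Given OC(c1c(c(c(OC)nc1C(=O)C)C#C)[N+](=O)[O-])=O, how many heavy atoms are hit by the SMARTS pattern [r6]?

Check the 19 heavy atoms by environment: 1× n (aromatic, in 6-ring) → match; 5× c (aromatic, in 6-ring) → match; 6× C (acyclic) → no; 5× O (acyclic) → no; 1× N (charge +1, acyclic) → no; 1× O (charge -1, acyclic) → no.
Summing the matching environments: 1 + 5 = 6 matching atoms.

6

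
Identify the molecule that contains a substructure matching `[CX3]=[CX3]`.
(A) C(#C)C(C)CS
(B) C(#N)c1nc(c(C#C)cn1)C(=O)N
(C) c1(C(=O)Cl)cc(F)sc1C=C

C

[CX3]=[CX3] describes a non-aromatic C=C double bond between two sp2 carbons (an alkene).
(A) has an ethynyl group (-C#CH) but the C-C bond is a triple bond, not a double bond.
(B) has an ethynyl group (-C#CH) but the C-C bond is a triple bond, not a double bond.
(C) contains a vinyl group (-CH=CH2), which satisfies every atom and bond constraint.
So the answer is (C).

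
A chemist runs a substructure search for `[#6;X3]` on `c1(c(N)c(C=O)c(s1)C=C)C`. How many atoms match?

The query [#6;X3] means: any carbon (aromatic or not) with three total connections.
Check the 11 heavy atoms by environment: 1× s (aromatic, X2) → no; 4× c (aromatic, X3) → match; 3× C (X3) → match; 1× C (X4) → no; 1× O (X1) → no; 1× N (X3) → no.
Summing the matching environments: 4 + 3 = 7 matching atoms.

7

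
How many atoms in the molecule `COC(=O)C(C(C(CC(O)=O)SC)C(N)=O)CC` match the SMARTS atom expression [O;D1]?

4

The query [O;D1] means: aliphatic oxygen bonded to exactly one heavy atom.
Check the 18 heavy atoms by environment: 2× C (D2) → no; 6× C (D3) → no; 1× S (D2) → no; 3× C (D1) → no; 4× O (D1) → match; 1× O (D2) → no; 1× N (D1) → no.
That gives 4 matching atoms.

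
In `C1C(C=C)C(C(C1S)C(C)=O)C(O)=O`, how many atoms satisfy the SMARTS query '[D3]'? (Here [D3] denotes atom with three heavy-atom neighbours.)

The query [D3] means: atom with exactly three heavy-atom neighbours.
Check the 14 heavy atoms by environment: 6× C (D3) → match; 2× C (D2) → no; 3× O (D1) → no; 1× S (D1) → no; 2× C (D1) → no.
That gives 6 matching atoms.

6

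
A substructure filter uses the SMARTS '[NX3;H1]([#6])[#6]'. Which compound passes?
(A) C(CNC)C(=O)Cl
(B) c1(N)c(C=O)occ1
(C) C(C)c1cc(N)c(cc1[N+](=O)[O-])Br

A

[NX3;H1]([#6])[#6] describes a trivalent nitrogen with one H, bonded to two carbons (a secondary amine).
(A) contains an N-methylamino group (-NHCH3), which satisfies every atom and bond constraint.
(B) has a primary amino group (-NH2) but the nitrogen has H2 and only one carbon neighbour.
(C) has a primary amino group (-NH2) but the nitrogen has H2 and only one carbon neighbour.
So the answer is (A).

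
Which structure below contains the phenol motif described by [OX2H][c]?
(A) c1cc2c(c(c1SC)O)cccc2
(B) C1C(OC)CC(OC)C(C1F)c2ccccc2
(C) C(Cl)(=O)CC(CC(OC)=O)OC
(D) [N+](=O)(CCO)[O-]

A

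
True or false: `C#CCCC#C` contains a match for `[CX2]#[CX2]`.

The pattern [CX2]#[CX2] describes a carbon-carbon triple bond — an alkyne.
The molecule carries an ethynyl group (-C#CH), whose atoms satisfy every constraint of the query, so the pattern matches.

True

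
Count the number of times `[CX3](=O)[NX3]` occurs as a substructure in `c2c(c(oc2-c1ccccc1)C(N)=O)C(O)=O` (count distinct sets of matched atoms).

1

[CX3](=O)[NX3] is the SMARTS for an amide: a carbonyl carbon bonded to a trivalent nitrogen.
Exactly one fragment in the molecule meets all constraints, giving 1 match.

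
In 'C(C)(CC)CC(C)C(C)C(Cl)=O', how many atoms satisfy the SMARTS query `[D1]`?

Check the 12 heavy atoms by environment: 4× C (D1) → match; 4× C (D3) → no; 2× C (D2) → no; 1× O (D1) → match; 1× Cl (D1) → match.
Summing the matching environments: 4 + 1 + 1 = 6 matching atoms.

6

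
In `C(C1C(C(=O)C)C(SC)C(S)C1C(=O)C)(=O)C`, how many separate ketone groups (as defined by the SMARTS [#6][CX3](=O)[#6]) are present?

3

[#6][CX3](=O)[#6] is the SMARTS for a ketone: a carbonyl carbon (no H) flanked by two carbons.
The molecule carries 3 separate instances of an acetyl/ketone group (-C(=O)CH3) meeting every constraint; each maps to a distinct set of atoms, giving 3 matches.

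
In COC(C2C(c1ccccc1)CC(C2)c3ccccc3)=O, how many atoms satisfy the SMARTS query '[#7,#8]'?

2

The query [#7,#8] means: nitrogen or oxygen (comma = OR).
Check the 21 heavy atoms by environment: 7× C → no; 12× c (aromatic) → no; 2× O → match.
That gives 2 matching atoms.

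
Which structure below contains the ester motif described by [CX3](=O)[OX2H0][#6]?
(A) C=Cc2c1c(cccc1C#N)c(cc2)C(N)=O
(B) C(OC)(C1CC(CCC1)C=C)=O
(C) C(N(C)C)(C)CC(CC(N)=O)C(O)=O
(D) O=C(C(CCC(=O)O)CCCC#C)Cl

[CX3](=O)[OX2H0][#6] describes a carbonyl carbon bonded to an oxygen that is itself bonded to carbon (no H on that O) (an ester).
(A) has a primary amide (-C(=O)NH2) but the carbonyl is bonded to N, not to an O-C linkage.
(B) contains a methyl-ester group (-C(=O)OCH3), which satisfies every atom and bond constraint.
(C) has a primary amide (-C(=O)NH2) but the carbonyl is bonded to N, not to an O-C linkage.
(D) has a carboxylic acid group (-C(=O)OH) but the singly-bonded O carries H (OX2H1, not H0).
So the answer is (B).

B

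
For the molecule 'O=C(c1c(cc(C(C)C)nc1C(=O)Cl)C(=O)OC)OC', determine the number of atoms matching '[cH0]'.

Check the 20 heavy atoms by environment: 1× n (aromatic, H0) → no; 4× c (aromatic, H0) → match; 1× c (aromatic, H1) → no; 3× C (H0) → no; 5× O (H0) → no; 4× C (H3) → no; 1× Cl (H0) → no; 1× C (H1) → no.
That gives 4 matching atoms.

4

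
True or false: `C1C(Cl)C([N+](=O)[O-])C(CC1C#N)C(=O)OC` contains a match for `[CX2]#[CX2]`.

False

The pattern [CX2]#[CX2] describes a carbon-carbon triple bond — an alkyne.
The closest candidate here is a nitrile (-C#N), but the triple bond is C#N, not C#C. No other fragment satisfies the full query, so there is no match.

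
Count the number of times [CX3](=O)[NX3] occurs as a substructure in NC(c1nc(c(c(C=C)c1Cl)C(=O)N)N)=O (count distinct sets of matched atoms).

[CX3](=O)[NX3] is the SMARTS for an amide: a carbonyl carbon bonded to a trivalent nitrogen.
The molecule carries 2 separate instances of a primary amide (-C(=O)NH2) meeting every constraint; each maps to a distinct set of atoms, giving 2 matches.

2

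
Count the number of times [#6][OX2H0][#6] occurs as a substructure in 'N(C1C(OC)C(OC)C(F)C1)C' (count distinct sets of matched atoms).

[#6][OX2H0][#6] is the SMARTS for an ether: an aliphatic oxygen bridging two carbons with no H on the oxygen.
The molecule carries 2 separate instances of a methoxy ether (-OCH3) meeting every constraint; each maps to a distinct set of atoms, giving 2 matches.

2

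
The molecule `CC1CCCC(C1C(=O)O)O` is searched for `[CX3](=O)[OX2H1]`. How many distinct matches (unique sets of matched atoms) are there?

1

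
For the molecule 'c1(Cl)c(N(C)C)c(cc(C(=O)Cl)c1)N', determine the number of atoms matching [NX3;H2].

Check the 14 heavy atoms by environment: 4× c (aromatic, H0, X3) → no; 2× c (aromatic, H1, X3) → no; 2× Cl (H0, X1) → no; 1× C (H0, X3) → no; 1× O (H0, X1) → no; 1× N (H0, X3) → no; 2× C (H3, X4) → no; 1× N (H2, X3) → match.
That gives 1 matching atom.

1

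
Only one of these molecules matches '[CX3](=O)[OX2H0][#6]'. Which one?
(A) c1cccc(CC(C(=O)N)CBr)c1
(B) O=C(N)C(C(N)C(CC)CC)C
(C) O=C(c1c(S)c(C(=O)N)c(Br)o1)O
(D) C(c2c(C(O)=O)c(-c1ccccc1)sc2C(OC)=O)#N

[CX3](=O)[OX2H0][#6] describes a carbonyl carbon bonded to an oxygen that is itself bonded to carbon (no H on that O) (an ester).
(A) has a primary amide (-C(=O)NH2) but the carbonyl is bonded to N, not to an O-C linkage.
(B) has a primary amide (-C(=O)NH2) but the carbonyl is bonded to N, not to an O-C linkage.
(C) has a carboxylic acid group (-C(=O)OH) but the singly-bonded O carries H (OX2H1, not H0).
(D) contains a methyl-ester group (-C(=O)OCH3), which satisfies every atom and bond constraint.
So the answer is (D).

D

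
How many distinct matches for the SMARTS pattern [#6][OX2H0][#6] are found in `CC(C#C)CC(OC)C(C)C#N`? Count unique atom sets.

[#6][OX2H0][#6] is the SMARTS for an ether: an aliphatic oxygen bridging two carbons with no H on the oxygen.
Exactly one fragment in the molecule meets all constraints, giving 1 match.

1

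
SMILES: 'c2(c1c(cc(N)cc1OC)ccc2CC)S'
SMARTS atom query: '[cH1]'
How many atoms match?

Check the 16 heavy atoms by environment: 6× c (aromatic, H0) → no; 4× c (aromatic, H1) → match; 1× S (H1) → no; 1× N (H2) → no; 1× O (H0) → no; 2× C (H3) → no; 1× C (H2) → no.
That gives 4 matching atoms.

4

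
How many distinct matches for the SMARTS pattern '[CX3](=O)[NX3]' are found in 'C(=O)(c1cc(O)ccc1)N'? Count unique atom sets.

[CX3](=O)[NX3] is the SMARTS for an amide: a carbonyl carbon bonded to a trivalent nitrogen.
Exactly one fragment in the molecule meets all constraints, giving 1 match.

1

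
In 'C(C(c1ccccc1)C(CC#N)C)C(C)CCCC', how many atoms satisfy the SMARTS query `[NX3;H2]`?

Check the 19 heavy atoms by environment: 5× C (H2, X4) → no; 3× C (H1, X4) → no; 3× C (H3, X4) → no; 1× C (H0, X2) → no; 1× N (H0, X1) → no; 1× c (aromatic, H0, X3) → no; 5× c (aromatic, H1, X3) → no.
No environment satisfies the query, so 0 matching atoms.

0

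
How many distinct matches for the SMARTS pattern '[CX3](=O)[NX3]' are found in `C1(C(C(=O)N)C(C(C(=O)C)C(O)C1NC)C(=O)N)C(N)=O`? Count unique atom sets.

3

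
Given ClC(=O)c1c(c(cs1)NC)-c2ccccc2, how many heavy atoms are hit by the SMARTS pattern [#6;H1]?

6

The query [#6;H1] means: any carbon bearing exactly one hydrogen.
Check the 16 heavy atoms by environment: 1× s (aromatic, H0) → no; 4× c (aromatic, H0) → no; 6× c (aromatic, H1) → match; 1× N (H1) → no; 1× C (H3) → no; 1× C (H0) → no; 1× O (H0) → no; 1× Cl (H0) → no.
That gives 6 matching atoms.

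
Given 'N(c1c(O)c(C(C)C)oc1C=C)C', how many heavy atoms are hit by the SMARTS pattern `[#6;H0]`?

The query [#6;H0] means: any carbon with no attached hydrogen.
Check the 13 heavy atoms by environment: 1× o (aromatic, H0) → no; 4× c (aromatic, H0) → match; 2× C (H1) → no; 1× C (H2) → no; 1× O (H1) → no; 3× C (H3) → no; 1× N (H1) → no.
That gives 4 matching atoms.

4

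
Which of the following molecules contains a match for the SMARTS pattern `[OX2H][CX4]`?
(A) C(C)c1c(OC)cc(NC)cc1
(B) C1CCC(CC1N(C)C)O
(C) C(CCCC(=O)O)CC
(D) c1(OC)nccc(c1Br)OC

[OX2H][CX4] describes a hydroxyl oxygen bound to an sp3 (X4) carbon (an aliphatic alcohol).
(A) has a methoxy ether (-OCH3) but the oxygen has H0 (ether), not H1.
(B) contains a hydroxyl group (-OH), which satisfies every atom and bond constraint.
(C) has a carboxylic acid group (-C(=O)OH) but the -OH is on a CX3 carbonyl carbon, not a CX4 carbon.
(D) has a methoxy ether (-OCH3) but the oxygen has H0 (ether), not H1.
So the answer is (B).

B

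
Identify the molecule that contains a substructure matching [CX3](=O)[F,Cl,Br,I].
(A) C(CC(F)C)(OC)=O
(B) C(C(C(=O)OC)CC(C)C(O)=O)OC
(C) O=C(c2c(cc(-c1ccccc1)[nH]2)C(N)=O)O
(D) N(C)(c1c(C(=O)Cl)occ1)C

[CX3](=O)[F,Cl,Br,I] describes a carbonyl carbon bonded to a halogen (an acyl halide).
(A) has a methyl-ester group (-C(=O)OCH3) but the carbonyl is bonded to -O-C, not to a halogen.
(B) has a carboxylic acid group (-C(=O)OH) but the carbonyl is bonded to -OH, not to a halogen.
(C) has a carboxylic acid group (-C(=O)OH) but the carbonyl is bonded to -OH, not to a halogen.
(D) contains an acyl chloride (-C(=O)Cl), which satisfies every atom and bond constraint.
So the answer is (D).

D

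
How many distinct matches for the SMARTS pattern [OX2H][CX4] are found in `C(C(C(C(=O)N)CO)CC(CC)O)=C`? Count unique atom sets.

[OX2H][CX4] is the SMARTS for an aliphatic alcohol: a hydroxyl oxygen bound to an sp3 (X4) carbon.
The molecule carries 2 separate instances of a hydroxyl group (-OH) meeting every constraint; each maps to a distinct set of atoms, giving 2 matches.

2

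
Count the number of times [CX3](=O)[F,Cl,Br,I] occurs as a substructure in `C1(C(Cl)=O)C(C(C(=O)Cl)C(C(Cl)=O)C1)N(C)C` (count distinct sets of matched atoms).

[CX3](=O)[F,Cl,Br,I] is the SMARTS for an acyl halide: a carbonyl carbon bonded to a halogen.
The molecule carries 3 separate instances of an acyl chloride (-C(=O)Cl) meeting every constraint; each maps to a distinct set of atoms, giving 3 matches.

3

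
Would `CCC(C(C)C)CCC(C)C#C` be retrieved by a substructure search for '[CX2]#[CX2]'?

The pattern [CX2]#[CX2] describes a carbon-carbon triple bond — an alkyne.
The molecule carries an ethynyl group (-C#CH), whose atoms satisfy every constraint of the query, so the pattern matches.

Yes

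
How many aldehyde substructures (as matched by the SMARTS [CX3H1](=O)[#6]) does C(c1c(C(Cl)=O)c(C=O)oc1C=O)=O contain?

[CX3H1](=O)[#6] is the SMARTS for an aldehyde: an sp2 carbon with one H, double-bonded to O and single-bonded to carbon.
The molecule carries 3 separate instances of an aldehyde (-CHO) meeting every constraint; each maps to a distinct set of atoms, giving 3 matches.

3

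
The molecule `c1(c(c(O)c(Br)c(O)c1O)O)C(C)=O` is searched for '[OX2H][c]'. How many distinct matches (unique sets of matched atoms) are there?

4

[OX2H][c] is the SMARTS for a phenol: a hydroxyl oxygen attached to an aromatic carbon.
The molecule carries 4 separate instances of a hydroxyl group (-OH) meeting every constraint; each maps to a distinct set of atoms, giving 4 matches.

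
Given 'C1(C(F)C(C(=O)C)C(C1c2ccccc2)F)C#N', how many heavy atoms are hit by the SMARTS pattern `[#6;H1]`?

The query [#6;H1] means: any carbon bearing exactly one hydrogen.
Check the 18 heavy atoms by environment: 5× C (H1) → match; 2× F (H0) → no; 2× C (H0) → no; 1× N (H0) → no; 1× O (H0) → no; 1× C (H3) → no; 1× c (aromatic, H0) → no; 5× c (aromatic, H1) → match.
Summing the matching environments: 5 + 5 = 10 matching atoms.

10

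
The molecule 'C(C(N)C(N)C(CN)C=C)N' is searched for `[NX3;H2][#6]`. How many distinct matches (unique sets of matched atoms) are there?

4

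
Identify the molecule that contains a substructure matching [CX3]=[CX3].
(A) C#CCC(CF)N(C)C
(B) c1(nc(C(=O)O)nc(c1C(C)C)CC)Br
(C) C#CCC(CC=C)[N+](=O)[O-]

[CX3]=[CX3] describes a non-aromatic C=C double bond between two sp2 carbons (an alkene).
(A) has an ethynyl group (-C#CH) but the C-C bond is a triple bond, not a double bond.
(B) has an ethyl group (-CH2CH3) but its C-C bond is a single bond between CX4 carbons, not CX3=CX3.
(C) contains a vinyl group (-CH=CH2), which satisfies every atom and bond constraint.
So the answer is (C).

C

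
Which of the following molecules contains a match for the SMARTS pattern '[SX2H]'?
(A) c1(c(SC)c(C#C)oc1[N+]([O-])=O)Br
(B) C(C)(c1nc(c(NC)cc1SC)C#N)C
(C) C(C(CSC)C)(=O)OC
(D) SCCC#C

[SX2H] describes an aliphatic sulfur with two connections, one being H (a thiol).
(A) has a methylthio ether (-SCH3) but the sulfur has H0 (bonded to two carbons), not H1.
(B) has a methylthio ether (-SCH3) but the sulfur has H0 (bonded to two carbons), not H1.
(C) has a methylthio ether (-SCH3) but the sulfur has H0 (bonded to two carbons), not H1.
(D) contains a thiol (-SH), which satisfies every atom and bond constraint.
So the answer is (D).

D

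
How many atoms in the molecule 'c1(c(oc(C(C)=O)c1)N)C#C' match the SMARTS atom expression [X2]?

3

The query [X2] means: any atom with exactly two total connections (bonds + H).
Check the 11 heavy atoms by environment: 1× o (aromatic, X2) → match; 4× c (aromatic, X3) → no; 2× C (X2) → match; 1× N (X3) → no; 1× C (X3) → no; 1× O (X1) → no; 1× C (X4) → no.
Summing the matching environments: 1 + 2 = 3 matching atoms.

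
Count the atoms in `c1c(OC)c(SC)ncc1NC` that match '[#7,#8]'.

The query [#7,#8] means: nitrogen or oxygen (comma = OR).
Check the 12 heavy atoms by environment: 1× n (aromatic) → match; 5× c (aromatic) → no; 1× O → match; 3× C → no; 1× N → match; 1× S → no.
Summing the matching environments: 1 + 1 + 1 = 3 matching atoms.

3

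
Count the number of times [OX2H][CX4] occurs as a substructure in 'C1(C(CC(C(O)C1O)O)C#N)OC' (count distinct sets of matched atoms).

3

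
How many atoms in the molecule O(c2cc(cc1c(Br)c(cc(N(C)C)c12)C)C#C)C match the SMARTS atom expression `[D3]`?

The query [D3] means: atom with exactly three heavy-atom neighbours.
Check the 19 heavy atoms by environment: 7× c (aromatic, D3) → match; 3× c (aromatic, D2) → no; 5× C (D1) → no; 1× O (D2) → no; 1× Br (D1) → no; 1× C (D2) → no; 1× N (D3) → match.
Summing the matching environments: 7 + 1 = 8 matching atoms.

8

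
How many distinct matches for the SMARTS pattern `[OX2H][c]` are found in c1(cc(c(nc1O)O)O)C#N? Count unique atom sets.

3

[OX2H][c] is the SMARTS for a phenol: a hydroxyl oxygen attached to an aromatic carbon.
The molecule carries 3 separate instances of a hydroxyl group (-OH) meeting every constraint; each maps to a distinct set of atoms, giving 3 matches.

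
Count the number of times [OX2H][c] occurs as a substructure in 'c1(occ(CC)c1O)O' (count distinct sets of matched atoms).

2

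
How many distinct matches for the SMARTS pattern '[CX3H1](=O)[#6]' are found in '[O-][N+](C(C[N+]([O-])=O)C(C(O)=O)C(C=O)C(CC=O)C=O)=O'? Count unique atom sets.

[CX3H1](=O)[#6] is the SMARTS for an aldehyde: an sp2 carbon with one H, double-bonded to O and single-bonded to carbon.
The molecule carries 3 separate instances of an aldehyde (-CHO) meeting every constraint; each maps to a distinct set of atoms, giving 3 matches.

3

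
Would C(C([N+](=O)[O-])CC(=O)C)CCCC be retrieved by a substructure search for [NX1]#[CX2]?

No

The pattern [NX1]#[CX2] describes a nitrogen triple-bonded to a two-connected carbon — a nitrile.
The closest candidate here is a nitro group (-[N+](=O)[O-]), but there is no C#N triple bond. No other fragment satisfies the full query, so there is no match.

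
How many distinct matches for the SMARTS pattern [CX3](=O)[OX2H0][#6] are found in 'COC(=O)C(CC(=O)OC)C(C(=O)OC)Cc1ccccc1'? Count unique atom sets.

3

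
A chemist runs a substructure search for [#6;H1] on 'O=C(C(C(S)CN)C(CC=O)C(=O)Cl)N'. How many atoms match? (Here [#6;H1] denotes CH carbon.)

4

Check the 15 heavy atoms by environment: 2× C (H2) → no; 4× C (H1) → match; 3× O (H0) → no; 2× C (H0) → no; 1× Cl (H0) → no; 1× S (H1) → no; 2× N (H2) → no.
That gives 4 matching atoms.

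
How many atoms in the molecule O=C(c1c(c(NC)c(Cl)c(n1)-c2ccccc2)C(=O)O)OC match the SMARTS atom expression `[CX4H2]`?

0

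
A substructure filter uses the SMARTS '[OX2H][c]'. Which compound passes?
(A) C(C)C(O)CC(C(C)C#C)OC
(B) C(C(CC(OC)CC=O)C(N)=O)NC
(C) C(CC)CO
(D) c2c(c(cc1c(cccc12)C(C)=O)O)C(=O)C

D

[OX2H][c] describes a hydroxyl oxygen attached to an aromatic carbon (a phenol).
(A) has a hydroxyl group (-OH) but the -OH is on an aliphatic carbon, not an aromatic c.
(B) has a methoxy ether (-OCH3) but the oxygen has H0, not H1.
(C) has a hydroxyl group (-OH) but the -OH is on an aliphatic carbon, not an aromatic c.
(D) contains a hydroxyl group (-OH), which satisfies every atom and bond constraint.
So the answer is (D).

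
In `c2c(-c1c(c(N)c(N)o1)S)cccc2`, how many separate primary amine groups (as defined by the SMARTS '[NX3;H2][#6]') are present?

[NX3;H2][#6] is the SMARTS for a primary amine: a trivalent nitrogen with two H attached to carbon.
The molecule carries 2 separate instances of a primary amino group (-NH2) meeting every constraint; each maps to a distinct set of atoms, giving 2 matches.

2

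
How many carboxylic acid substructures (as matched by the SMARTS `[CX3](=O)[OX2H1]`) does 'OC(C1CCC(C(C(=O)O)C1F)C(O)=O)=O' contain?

[CX3](=O)[OX2H1] is the SMARTS for a carboxylic acid: an sp2 carbon double-bonded to O and single-bonded to an -OH oxygen.
The molecule carries 3 separate instances of a carboxylic acid group (-C(=O)OH) meeting every constraint; each maps to a distinct set of atoms, giving 3 matches.

3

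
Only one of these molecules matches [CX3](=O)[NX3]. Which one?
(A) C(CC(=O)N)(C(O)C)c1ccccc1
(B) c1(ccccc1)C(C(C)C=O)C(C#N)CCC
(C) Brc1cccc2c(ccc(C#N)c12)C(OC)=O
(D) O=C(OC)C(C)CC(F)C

[CX3](=O)[NX3] describes a carbonyl carbon bonded to a trivalent nitrogen (an amide).
(A) contains a primary amide (-C(=O)NH2), which satisfies every atom and bond constraint.
(B) has a nitrile (-C#N) but the nitrile N is NX1 (triple-bonded), not NX3.
(C) has a nitrile (-C#N) but the nitrile N is NX1 (triple-bonded), not NX3.
(D) has a methyl-ester group (-C(=O)OCH3) but the carbonyl is bonded to O, not to an NX3 nitrogen.
So the answer is (A).

A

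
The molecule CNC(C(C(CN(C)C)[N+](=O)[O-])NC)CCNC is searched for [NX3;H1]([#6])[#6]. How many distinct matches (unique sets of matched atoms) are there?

[NX3;H1]([#6])[#6] is the SMARTS for a secondary amine: a trivalent nitrogen with one H, bonded to two carbons.
The molecule carries 3 separate instances of an N-methylamino group (-NHCH3) meeting every constraint; each maps to a distinct set of atoms, giving 3 matches.

3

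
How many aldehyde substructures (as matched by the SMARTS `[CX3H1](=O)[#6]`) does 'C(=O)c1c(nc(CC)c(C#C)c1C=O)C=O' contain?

3

[CX3H1](=O)[#6] is the SMARTS for an aldehyde: an sp2 carbon with one H, double-bonded to O and single-bonded to carbon.
The molecule carries 3 separate instances of an aldehyde (-CHO) meeting every constraint; each maps to a distinct set of atoms, giving 3 matches.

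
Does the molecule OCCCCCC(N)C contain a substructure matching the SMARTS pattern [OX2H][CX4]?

The pattern [OX2H][CX4] describes a hydroxyl oxygen bound to an sp3 (X4) carbon — an aliphatic alcohol.
The molecule carries a hydroxyl group (-OH), whose atoms satisfy every constraint of the query, so the pattern matches.

Yes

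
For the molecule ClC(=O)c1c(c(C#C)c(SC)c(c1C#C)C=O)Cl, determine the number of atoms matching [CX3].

2

The query [CX3] means: C with X3: aliphatic carbon with exactly 3 total connections.
Check the 18 heavy atoms by environment: 6× c (aromatic, X3) → no; 4× C (X2) → no; 1× S (X2) → no; 1× C (X4) → no; 2× Cl (X1) → no; 2× C (X3) → match; 2× O (X1) → no.
That gives 2 matching atoms.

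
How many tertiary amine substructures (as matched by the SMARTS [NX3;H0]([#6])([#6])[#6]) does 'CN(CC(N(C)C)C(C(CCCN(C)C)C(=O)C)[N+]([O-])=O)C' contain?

[NX3;H0]([#6])([#6])[#6] is the SMARTS for a tertiary amine: a trivalent nitrogen with no H, bonded to three carbons.
The molecule carries 3 separate instances of a dimethylamino group (-N(CH3)2) meeting every constraint; each maps to a distinct set of atoms, giving 3 matches.

3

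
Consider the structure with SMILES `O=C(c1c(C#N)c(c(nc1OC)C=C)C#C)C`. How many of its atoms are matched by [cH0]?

The query [cH0] means: aromatic carbon with no attached hydrogen (substituted or ring-fusion).
Check the 17 heavy atoms by environment: 1× n (aromatic, H0) → no; 5× c (aromatic, H0) → match; 2× O (H0) → no; 2× C (H3) → no; 3× C (H0) → no; 2× C (H1) → no; 1× N (H0) → no; 1× C (H2) → no.
That gives 5 matching atoms.

5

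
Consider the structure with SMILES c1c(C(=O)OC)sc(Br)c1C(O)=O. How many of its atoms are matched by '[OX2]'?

2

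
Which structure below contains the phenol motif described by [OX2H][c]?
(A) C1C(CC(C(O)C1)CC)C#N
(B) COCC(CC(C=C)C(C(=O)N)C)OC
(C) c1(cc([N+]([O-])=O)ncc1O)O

[OX2H][c] describes a hydroxyl oxygen attached to an aromatic carbon (a phenol).
(A) has a hydroxyl group (-OH) but the -OH is on an aliphatic carbon, not an aromatic c.
(B) has a methoxy ether (-OCH3) but the oxygen has H0, not H1.
(C) contains a hydroxyl group (-OH), which satisfies every atom and bond constraint.
So the answer is (C).

C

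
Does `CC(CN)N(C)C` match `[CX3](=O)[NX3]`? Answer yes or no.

No

The pattern [CX3](=O)[NX3] describes a carbonyl carbon bonded to a trivalent nitrogen — an amide.
The closest candidate here is a primary amino group (-NH2), but the -NH2 is not attached to a carbonyl carbon. No other fragment satisfies the full query, so there is no match.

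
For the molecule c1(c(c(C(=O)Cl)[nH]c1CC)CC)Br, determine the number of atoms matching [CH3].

2

The query [CH3] means: aliphatic carbon with exactly three hydrogens.
Check the 13 heavy atoms by environment: 1× n (aromatic, H1) → no; 4× c (aromatic, H0) → no; 1× Br (H0) → no; 2× C (H2) → no; 2× C (H3) → match; 1× C (H0) → no; 1× O (H0) → no; 1× Cl (H0) → no.
That gives 2 matching atoms.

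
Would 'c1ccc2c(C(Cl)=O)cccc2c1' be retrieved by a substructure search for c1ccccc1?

The pattern c1ccccc1 describes six aromatic carbons in a ring — a benzene ring.
The required atom environment is present in the molecule, so the pattern matches.

Yes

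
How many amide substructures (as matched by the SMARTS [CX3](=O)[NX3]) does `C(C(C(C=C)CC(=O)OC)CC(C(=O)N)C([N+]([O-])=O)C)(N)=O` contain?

2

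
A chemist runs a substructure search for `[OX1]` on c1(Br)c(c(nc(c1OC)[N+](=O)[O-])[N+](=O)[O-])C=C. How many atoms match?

The query [OX1] means: aliphatic oxygen with one total connection — typically a carbonyl =O or an oxide.
Check the 17 heavy atoms by environment: 1× n (aromatic, X2) → no; 5× c (aromatic, X3) → no; 2× N (charge +1, X3) → no; 2× O (charge -1, X1) → match; 2× O (X1) → match; 1× Br (X1) → no; 1× O (X2) → no; 1× C (X4) → no; 2× C (X3) → no.
Summing the matching environments: 2 + 2 = 4 matching atoms.

4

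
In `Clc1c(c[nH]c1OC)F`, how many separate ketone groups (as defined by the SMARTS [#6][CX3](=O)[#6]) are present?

[#6][CX3](=O)[#6] is the SMARTS for a ketone: a carbonyl carbon (no H) flanked by two carbons.
No fragment in the molecule satisfies every constraint, giving 0 matches.

0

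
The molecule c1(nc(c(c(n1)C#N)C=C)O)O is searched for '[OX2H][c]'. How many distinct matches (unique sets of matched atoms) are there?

2

[OX2H][c] is the SMARTS for a phenol: a hydroxyl oxygen attached to an aromatic carbon.
The molecule carries 2 separate instances of a hydroxyl group (-OH) meeting every constraint; each maps to a distinct set of atoms, giving 2 matches.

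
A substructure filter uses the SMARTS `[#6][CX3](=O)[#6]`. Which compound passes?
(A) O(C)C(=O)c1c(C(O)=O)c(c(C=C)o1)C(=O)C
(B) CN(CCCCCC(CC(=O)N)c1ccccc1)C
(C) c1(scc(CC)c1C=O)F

A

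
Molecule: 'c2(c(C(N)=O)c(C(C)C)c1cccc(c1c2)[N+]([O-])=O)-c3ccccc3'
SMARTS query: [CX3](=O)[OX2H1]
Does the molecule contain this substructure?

No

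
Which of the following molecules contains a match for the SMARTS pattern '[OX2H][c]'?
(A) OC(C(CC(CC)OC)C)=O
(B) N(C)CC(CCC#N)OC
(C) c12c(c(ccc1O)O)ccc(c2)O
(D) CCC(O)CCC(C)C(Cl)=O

C

[OX2H][c] describes a hydroxyl oxygen attached to an aromatic carbon (a phenol).
(A) has a methoxy ether (-OCH3) but the oxygen has H0, not H1.
(B) has a methoxy ether (-OCH3) but the oxygen has H0, not H1.
(C) contains a hydroxyl group (-OH), which satisfies every atom and bond constraint.
(D) has a hydroxyl group (-OH) but the -OH is on an aliphatic carbon, not an aromatic c.
So the answer is (C).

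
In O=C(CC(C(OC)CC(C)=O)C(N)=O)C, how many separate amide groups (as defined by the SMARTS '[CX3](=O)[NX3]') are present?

1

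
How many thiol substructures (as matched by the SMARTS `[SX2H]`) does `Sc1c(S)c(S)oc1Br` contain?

3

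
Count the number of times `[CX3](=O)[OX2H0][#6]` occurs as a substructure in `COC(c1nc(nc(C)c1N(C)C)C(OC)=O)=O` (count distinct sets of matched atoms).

2

[CX3](=O)[OX2H0][#6] is the SMARTS for an ester: a carbonyl carbon bonded to an oxygen that is itself bonded to carbon (no H on that O).
The molecule carries 2 separate instances of a methyl-ester group (-C(=O)OCH3) meeting every constraint; each maps to a distinct set of atoms, giving 2 matches.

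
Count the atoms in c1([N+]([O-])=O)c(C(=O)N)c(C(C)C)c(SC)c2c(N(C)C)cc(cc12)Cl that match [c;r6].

The query [c;r6] means: aromatic carbon that belongs to a six-membered ring.
Check the 25 heavy atoms by environment: 10× c (aromatic, in 6-ring) → match; 1× Cl (acyclic) → no; 1× N (charge +1, acyclic) → no; 1× O (charge -1, acyclic) → no; 2× O (acyclic) → no; 7× C (acyclic) → no; 2× N (acyclic) → no; 1× S (acyclic) → no.
That gives 10 matching atoms.

10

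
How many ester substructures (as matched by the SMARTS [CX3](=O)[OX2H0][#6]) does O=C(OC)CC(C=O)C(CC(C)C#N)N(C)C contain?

1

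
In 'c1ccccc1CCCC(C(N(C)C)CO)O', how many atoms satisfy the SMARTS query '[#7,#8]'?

3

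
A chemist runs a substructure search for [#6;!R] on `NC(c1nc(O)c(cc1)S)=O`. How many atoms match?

1

Check the 11 heavy atoms by environment: 1× n (aromatic, in 6-ring) → no; 5× c (aromatic, in 6-ring) → no; 1× C (acyclic) → match; 2× O (acyclic) → no; 1× N (acyclic) → no; 1× S (acyclic) → no.
That gives 1 matching atom.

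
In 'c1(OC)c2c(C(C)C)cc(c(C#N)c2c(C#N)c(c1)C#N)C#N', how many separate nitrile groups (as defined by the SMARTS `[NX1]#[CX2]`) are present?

4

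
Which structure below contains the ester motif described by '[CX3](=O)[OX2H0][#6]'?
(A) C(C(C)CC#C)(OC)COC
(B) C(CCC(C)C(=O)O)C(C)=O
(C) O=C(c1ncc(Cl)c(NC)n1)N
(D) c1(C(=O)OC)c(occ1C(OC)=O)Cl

D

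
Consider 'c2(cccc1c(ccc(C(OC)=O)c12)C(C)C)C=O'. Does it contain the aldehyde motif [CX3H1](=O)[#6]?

The pattern [CX3H1](=O)[#6] describes an sp2 carbon with one H, double-bonded to O and single-bonded to carbon — an aldehyde.
The molecule carries an aldehyde (-CHO), whose atoms satisfy every constraint of the query, so the pattern matches.

Yes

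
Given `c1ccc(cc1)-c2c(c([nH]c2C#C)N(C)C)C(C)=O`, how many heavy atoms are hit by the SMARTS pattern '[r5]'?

5

The query [r5] means: r5 matches atoms in a five-membered ring.
Check the 19 heavy atoms by environment: 1× n (aromatic, in 5-ring) → match; 4× c (aromatic, in 5-ring) → match; 6× c (aromatic, in 6-ring) → no; 1× N (acyclic) → no; 6× C (acyclic) → no; 1× O (acyclic) → no.
Summing the matching environments: 1 + 4 = 5 matching atoms.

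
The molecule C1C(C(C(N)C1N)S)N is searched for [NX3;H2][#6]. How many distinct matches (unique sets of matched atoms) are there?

[NX3;H2][#6] is the SMARTS for a primary amine: a trivalent nitrogen with two H attached to carbon.
The molecule carries 3 separate instances of a primary amino group (-NH2) meeting every constraint; each maps to a distinct set of atoms, giving 3 matches.

3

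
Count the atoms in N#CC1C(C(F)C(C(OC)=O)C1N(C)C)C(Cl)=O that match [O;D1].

The query [O;D1] means: aliphatic oxygen bonded to exactly one heavy atom.
Check the 18 heavy atoms by environment: 7× C (D3) → no; 1× F (D1) → no; 1× N (D3) → no; 3× C (D1) → no; 1× C (D2) → no; 1× N (D1) → no; 2× O (D1) → match; 1× Cl (D1) → no; 1× O (D2) → no.
That gives 2 matching atoms.

2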